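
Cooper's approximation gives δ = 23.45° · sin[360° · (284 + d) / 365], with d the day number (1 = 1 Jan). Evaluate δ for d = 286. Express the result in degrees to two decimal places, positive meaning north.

360 × (284 + 286) / 365 = 562.192°; sin(562.192°) = -0.3777.
δ = 23.45 × -0.3777 = -8.857° ≈ -8.86°.

-8.86°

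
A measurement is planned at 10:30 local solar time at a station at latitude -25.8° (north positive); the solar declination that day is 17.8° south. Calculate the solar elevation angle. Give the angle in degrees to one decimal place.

67.7°

Hour angle H = 15° × (10.5 − 12) = -22.50°.
cos θ_z = sin(-25.8°) sin(-17.8°) + cos(-25.8°) cos(-17.8°) cos(-22.50°) = 0.1330 + 0.7920 = 0.9250.
θ_z = arccos(0.9250) = 22.33°, so the elevation is 90° − 22.33° = 67.67°.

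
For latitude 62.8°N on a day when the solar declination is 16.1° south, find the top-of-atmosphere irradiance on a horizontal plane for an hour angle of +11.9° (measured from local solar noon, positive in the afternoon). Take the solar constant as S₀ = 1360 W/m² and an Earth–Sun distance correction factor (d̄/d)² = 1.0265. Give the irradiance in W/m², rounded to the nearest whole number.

cos θ_z = sin φ sin δ + cos φ cos δ cos H = (0.8894)(-0.2773) + (0.4571)(0.9608)(0.9785) = 0.1831.
Top-of-atmosphere irradiance = S₀ (d̄/d)² cos θ_z = 1360 × 1.0265 × 0.1831 = 255.61 W/m².

256 W/m²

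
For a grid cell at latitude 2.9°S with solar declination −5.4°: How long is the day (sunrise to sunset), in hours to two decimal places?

12.04 hours

−tan φ tan δ = −(-0.0507)(-0.0945) = -0.0048; H_s = arccos(-0.0048) = 90.28°.
Day length = 2 H_s / 15° h⁻¹ = 180.56° / 15 = 12.037 h.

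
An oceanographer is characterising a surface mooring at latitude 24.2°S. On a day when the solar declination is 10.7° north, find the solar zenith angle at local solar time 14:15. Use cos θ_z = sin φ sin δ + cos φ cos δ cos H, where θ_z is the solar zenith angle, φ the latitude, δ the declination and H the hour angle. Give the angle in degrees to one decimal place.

48.0°

Hour angle H = 15° × (14.25 − 12) = 33.75°.
cos θ_z = sin(-24.2°) sin(10.7°) + cos(-24.2°) cos(10.7°) cos(33.75°) = -0.0761 + 0.7452 = 0.6691.
θ_z = arccos(0.6691) = 48.00°.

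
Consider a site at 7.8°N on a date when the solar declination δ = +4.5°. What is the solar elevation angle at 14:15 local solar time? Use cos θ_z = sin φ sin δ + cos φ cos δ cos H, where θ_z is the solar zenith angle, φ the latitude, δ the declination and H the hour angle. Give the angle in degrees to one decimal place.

56.3°

Hour angle H = 15° × (14.25 − 12) = 33.75°.
With φ = 7.8°, δ = 4.5°, H = 33.75°: sin φ sin δ = 0.0106, cos φ cos δ cos H = 0.8212, so cos θ_z = 0.8318.
θ_z = arccos(0.8318) = 33.72°, so the elevation is 90° − 33.72° = 56.28°.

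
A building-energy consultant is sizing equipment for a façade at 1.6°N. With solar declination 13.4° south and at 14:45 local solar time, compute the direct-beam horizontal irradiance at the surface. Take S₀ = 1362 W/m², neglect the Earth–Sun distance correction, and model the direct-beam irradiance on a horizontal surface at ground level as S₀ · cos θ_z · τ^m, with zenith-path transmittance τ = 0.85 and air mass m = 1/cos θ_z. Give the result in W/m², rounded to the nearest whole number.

Hour angle H = 15° × (14.75 − 12) = 41.25°.
cos θ_z = sin(1.6°) sin(-13.4°) + cos(1.6°) cos(-13.4°) cos(41.25°) = -0.0065 + 0.7311 = 0.7246.
Air mass m = 1/cos θ_z = 1/0.7246 = 1.380; τ^m = 0.85^1.380 = 0.7991.
Surface direct beam = 1362 × 0.7246 × 0.7991 = 788.64 W/m².

789 W/m²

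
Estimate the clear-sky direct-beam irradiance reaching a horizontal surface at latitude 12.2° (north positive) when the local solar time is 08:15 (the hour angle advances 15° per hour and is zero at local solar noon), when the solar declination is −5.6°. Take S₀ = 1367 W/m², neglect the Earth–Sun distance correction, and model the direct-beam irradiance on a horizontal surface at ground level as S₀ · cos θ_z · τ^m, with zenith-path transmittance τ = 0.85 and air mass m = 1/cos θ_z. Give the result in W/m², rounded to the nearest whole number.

520 W/m²

Hour angle H = 15° × (8.25 − 12) = -56.25°.
With φ = 12.2°, δ = -5.6°, H = -56.25°: sin φ sin δ = -0.0206, cos φ cos δ cos H = 0.5404, so cos θ_z = 0.5198.
Air mass m = 1/cos θ_z = 1/0.5198 = 1.924; τ^m = 0.85^1.924 = 0.7315.
Surface direct beam = 1367 × 0.5198 × 0.7315 = 519.78 W/m².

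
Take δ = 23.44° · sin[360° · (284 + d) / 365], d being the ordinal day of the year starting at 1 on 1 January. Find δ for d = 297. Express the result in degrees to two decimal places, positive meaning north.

-12.78°

360 × (284 + 297) / 365 = 573.041°; sin(573.041°) = -0.5452.
δ = 23.44 × -0.5452 = -12.779° ≈ -12.78°.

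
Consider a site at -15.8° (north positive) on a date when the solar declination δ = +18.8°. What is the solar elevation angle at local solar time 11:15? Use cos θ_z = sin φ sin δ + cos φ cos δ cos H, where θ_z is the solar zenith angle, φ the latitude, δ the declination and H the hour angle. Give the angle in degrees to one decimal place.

Hour angle H = 15° × (11.25 − 12) = -11.25°.
With φ = -15.8°, δ = 18.8°, H = -11.25°: sin φ sin δ = -0.0877, cos φ cos δ cos H = 0.8934, so cos θ_z = 0.8057.
θ_z = arccos(0.8057) = 36.32°, so the elevation is 90° − 36.32° = 53.68°.

53.7°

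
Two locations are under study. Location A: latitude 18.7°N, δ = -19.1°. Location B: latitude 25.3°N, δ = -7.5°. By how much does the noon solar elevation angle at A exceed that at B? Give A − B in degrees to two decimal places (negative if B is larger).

-5.00°

A: 90° − |18.7 − (-19.1)| = 52.20°.
B: 90° − |25.3 − (-7.5)| = 57.20°.
A − B = 52.20 − 57.20 = -5.00°.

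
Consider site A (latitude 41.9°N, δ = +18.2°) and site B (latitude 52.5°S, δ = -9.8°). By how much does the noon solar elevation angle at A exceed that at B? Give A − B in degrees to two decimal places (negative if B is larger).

+19.00°

A: 90° − |41.9 − (18.2)| = 66.30°.
B: 90° − |-52.5 − (-9.8)| = 47.30°.
A − B = 66.30 − 47.30 = 19.00°.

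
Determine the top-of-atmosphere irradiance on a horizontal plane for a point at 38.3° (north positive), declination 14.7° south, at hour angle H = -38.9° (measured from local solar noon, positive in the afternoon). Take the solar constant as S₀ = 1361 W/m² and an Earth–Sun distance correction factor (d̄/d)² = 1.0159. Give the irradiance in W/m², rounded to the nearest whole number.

599 W/m²

cos θ_z = sin φ sin δ + cos φ cos δ cos H = (0.6198)(-0.2538) + (0.7848)(0.9673)(0.7782) = 0.4335.
Top-of-atmosphere irradiance = S₀ (d̄/d)² cos θ_z = 1361 × 1.0159 × 0.4335 = 599.37 W/m².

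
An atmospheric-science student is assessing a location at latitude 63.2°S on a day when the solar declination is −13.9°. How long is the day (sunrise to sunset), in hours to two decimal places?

15.91 hours

−tan φ tan δ = −(-1.9797)(-0.2475) = -0.4900; H_s = arccos(-0.4900) = 119.34°.
Day length = 2 H_s / 15° h⁻¹ = 238.68° / 15 = 15.912 h.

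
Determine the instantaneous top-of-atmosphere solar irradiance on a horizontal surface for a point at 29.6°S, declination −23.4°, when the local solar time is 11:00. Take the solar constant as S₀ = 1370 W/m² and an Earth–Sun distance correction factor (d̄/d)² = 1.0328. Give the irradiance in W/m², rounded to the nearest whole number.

1368 W/m²

Hour angle H = 15° × (11 − 12) = -15.00°.
cos θ_z = sin(-29.6°) sin(-23.4°) + cos(-29.6°) cos(-23.4°) cos(-15.00°) = 0.1962 + 0.7708 = 0.9670.
Top-of-atmosphere irradiance = S₀ (d̄/d)² cos θ_z = 1370 × 1.0328 × 0.9670 = 1368.24 W/m².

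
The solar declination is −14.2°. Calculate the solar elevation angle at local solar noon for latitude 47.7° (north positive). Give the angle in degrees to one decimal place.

28.1°

At local solar noon the hour angle is zero, so the elevation is 90° − |φ − δ| = 90° − |47.7° − (-14.2°)| = 90° − 61.9° = 28.1°.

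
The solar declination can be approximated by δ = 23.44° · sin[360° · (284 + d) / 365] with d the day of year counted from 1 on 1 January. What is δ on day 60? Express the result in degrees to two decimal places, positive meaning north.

360 × (284 + 60) / 365 = 339.288°; sin(339.288°) = -0.3537.
δ = 23.44 × -0.3537 = -8.291° ≈ -8.29°.

-8.29°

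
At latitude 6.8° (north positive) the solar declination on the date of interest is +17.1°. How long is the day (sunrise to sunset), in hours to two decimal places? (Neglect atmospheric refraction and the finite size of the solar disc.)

12.28 hours

The sunset hour angle satisfies cos H_s = −tan φ tan δ = -0.0367, giving H_s = 92.10°.
Day length = 2 H_s / 15° h⁻¹ = 184.20° / 15 = 12.280 h.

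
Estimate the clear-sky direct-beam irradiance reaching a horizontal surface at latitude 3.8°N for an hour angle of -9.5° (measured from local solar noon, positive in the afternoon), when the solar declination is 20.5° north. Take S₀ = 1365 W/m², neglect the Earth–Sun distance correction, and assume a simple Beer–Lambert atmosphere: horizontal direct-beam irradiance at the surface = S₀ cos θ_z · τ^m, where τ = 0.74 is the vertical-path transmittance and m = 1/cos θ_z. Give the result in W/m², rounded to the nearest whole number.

938 W/m²

With φ = 3.8°, δ = 20.5°, H = -9.50°: sin φ sin δ = 0.0232, cos φ cos δ cos H = 0.9218, so cos θ_z = 0.9450.
Air mass m = 1/cos θ_z = 1/0.9450 = 1.058; τ^m = 0.74^1.058 = 0.7272.
Surface direct beam = 1365 × 0.9450 × 0.7272 = 938.03 W/m².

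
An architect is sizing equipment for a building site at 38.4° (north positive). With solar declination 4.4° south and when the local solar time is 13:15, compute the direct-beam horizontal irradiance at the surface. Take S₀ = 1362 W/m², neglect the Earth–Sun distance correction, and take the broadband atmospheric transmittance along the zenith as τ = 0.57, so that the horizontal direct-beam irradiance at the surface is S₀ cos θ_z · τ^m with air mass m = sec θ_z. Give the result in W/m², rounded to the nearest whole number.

419 W/m²

Hour angle H = 15° × (13.25 − 12) = 18.75°.
cos θ_z = sin φ sin δ + cos φ cos δ cos H = (0.6211)(-0.0767) + (0.7837)(0.9971)(0.9469) = 0.6923.
Air mass m = 1/cos θ_z = 1/0.6923 = 1.444; τ^m = 0.57^1.444 = 0.4441.
Surface direct beam = 1362 × 0.6923 × 0.4441 = 418.75 W/m².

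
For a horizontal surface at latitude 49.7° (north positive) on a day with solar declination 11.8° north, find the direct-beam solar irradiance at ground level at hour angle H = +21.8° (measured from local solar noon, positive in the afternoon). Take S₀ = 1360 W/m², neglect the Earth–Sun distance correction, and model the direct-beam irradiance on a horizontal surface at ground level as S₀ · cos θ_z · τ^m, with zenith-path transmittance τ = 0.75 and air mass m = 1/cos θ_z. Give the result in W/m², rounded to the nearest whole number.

cos θ_z = sin(49.7°) sin(11.8°) + cos(49.7°) cos(11.8°) cos(21.80°) = 0.1560 + 0.5878 = 0.7438.
Air mass m = 1/cos θ_z = 1/0.7438 = 1.344; τ^m = 0.75^1.344 = 0.6793.
Surface direct beam = 1360 × 0.7438 × 0.6793 = 687.16 W/m².

687 W/m²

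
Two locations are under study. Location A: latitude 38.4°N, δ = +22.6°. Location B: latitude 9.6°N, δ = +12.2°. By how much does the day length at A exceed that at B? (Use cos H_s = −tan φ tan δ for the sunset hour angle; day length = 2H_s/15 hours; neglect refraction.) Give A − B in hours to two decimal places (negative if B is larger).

+2.29 h

A: H_s = arccos(−tan 38.4° · tan 22.6°) = 109.26°, so 2H_s/15 = 14.5680 h.
B: H_s = arccos(−tan 9.6° · tan 12.2°) = 92.10°, so 2H_s/15 = 12.2800 h.
A − B = 14.5680 − 12.2800 = 2.2880 h.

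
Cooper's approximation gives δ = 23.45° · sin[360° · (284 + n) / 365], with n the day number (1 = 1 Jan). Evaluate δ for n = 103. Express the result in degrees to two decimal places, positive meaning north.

360 × (284 + 103) / 365 = 381.699°; sin(381.699°) = 0.3697.
δ = 23.45 × 0.3697 = 8.669° ≈ +8.67°.

+8.67°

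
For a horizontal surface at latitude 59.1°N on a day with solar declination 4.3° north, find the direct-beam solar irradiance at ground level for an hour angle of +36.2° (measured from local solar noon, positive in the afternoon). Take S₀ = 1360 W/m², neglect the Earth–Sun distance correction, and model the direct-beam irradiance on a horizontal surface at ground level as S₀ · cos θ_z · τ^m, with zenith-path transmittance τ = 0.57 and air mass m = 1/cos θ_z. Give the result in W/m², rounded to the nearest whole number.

cos θ_z = sin(59.1°) sin(4.3°) + cos(59.1°) cos(4.3°) cos(36.20°) = 0.0643 + 0.4132 = 0.4775.
Air mass m = 1/cos θ_z = 1/0.4775 = 2.094; τ^m = 0.57^2.094 = 0.3082.
Surface direct beam = 1360 × 0.4775 × 0.3082 = 200.15 W/m².

200 W/m²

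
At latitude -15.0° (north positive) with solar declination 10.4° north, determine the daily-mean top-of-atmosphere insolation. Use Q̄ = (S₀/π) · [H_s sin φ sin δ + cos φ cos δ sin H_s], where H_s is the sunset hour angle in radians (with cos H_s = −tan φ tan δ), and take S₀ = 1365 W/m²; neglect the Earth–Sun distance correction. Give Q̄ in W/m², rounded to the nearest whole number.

381 W/m²

−tan φ tan δ = −(-0.2679)(0.1835) = 0.0492; H_s = arccos(0.0492) = 87.18°. In radians, H_s = 1.5216.
H_s sin φ sin δ = 1.5216 × -0.2588 × 0.1805 = -0.0711.
cos φ cos δ sin H_s = 0.9659 × 0.9836 × 0.9988 = 0.9489.
Q̄ = (1365/π) × (-0.0711 + 0.9489) = 434.49 × 0.8778 = 381.40 W/m².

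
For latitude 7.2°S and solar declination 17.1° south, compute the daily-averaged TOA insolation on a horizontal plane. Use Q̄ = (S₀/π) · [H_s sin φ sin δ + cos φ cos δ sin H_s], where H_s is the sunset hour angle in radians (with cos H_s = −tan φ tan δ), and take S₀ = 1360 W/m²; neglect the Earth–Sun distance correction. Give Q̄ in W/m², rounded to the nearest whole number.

cos H_s = −tan(-7.2°) · tan(-17.1°) = -0.0389, so H_s = arccos(-0.0389) = 92.23°. In radians, H_s = 1.6097.
H_s sin φ sin δ = 1.6097 × -0.1253 × -0.2940 = 0.0593.
cos φ cos δ sin H_s = 0.9921 × 0.9558 × 0.9992 = 0.9475.
Q̄ = (1360/π) × (0.0593 + 0.9475) = 432.90 × 1.0068 = 435.84 W/m².

436 W/m²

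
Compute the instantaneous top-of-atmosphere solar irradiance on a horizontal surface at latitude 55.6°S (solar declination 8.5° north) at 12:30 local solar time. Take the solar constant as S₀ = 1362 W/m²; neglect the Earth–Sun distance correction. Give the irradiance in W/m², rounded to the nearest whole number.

Hour angle H = 15° × (12.5 − 12) = 7.50°.
With φ = -55.6°, δ = 8.5°, H = 7.50°: sin φ sin δ = -0.1220, cos φ cos δ cos H = 0.5540, so cos θ_z = 0.4320.
Top-of-atmosphere irradiance = S₀ cos θ_z = 1362 × 0.4320 = 588.38 W/m².

588 W/m²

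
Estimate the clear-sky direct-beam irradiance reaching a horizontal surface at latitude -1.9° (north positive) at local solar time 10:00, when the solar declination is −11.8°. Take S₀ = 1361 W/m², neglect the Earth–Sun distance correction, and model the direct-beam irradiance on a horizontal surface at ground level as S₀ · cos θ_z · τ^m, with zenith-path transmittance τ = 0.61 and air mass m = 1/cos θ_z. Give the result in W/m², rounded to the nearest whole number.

652 W/m²

Hour angle H = 15° × (10 − 12) = -30.00°.
With φ = -1.9°, δ = -11.8°, H = -30.00°: sin φ sin δ = 0.0068, cos φ cos δ cos H = 0.8473, so cos θ_z = 0.8541.
Air mass m = 1/cos θ_z = 1/0.8541 = 1.171; τ^m = 0.61^1.171 = 0.5606.
Surface direct beam = 1361 × 0.8541 × 0.5606 = 651.66 W/m².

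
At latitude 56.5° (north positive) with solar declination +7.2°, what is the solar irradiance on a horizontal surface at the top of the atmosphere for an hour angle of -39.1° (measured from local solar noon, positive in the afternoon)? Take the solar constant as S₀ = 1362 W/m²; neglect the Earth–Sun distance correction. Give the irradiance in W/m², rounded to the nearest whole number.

721 W/m²

cos θ_z = sin(56.5°) sin(7.2°) + cos(56.5°) cos(7.2°) cos(-39.10°) = 0.1045 + 0.4250 = 0.5295.
Top-of-atmosphere irradiance = S₀ cos θ_z = 1362 × 0.5295 = 721.18 W/m².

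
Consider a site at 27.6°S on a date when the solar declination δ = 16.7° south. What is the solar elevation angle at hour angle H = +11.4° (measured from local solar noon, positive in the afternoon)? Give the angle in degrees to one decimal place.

74.8°

cos θ_z = sin φ sin δ + cos φ cos δ cos H = (-0.4633)(-0.2874) + (0.8862)(0.9578)(0.9803) = 0.9652.
θ_z = arccos(0.9652) = 15.16°, so the elevation is 90° − 15.16° = 74.84°.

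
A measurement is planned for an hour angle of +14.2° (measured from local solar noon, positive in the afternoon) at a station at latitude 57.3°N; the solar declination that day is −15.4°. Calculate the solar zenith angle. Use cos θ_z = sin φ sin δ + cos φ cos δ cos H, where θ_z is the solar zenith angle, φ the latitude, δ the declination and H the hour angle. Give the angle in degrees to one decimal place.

cos θ_z = sin φ sin δ + cos φ cos δ cos H = (0.8415)(-0.2656) + (0.5402)(0.9641)(0.9694) = 0.2814.
θ_z = arccos(0.2814) = 73.66°.

73.7°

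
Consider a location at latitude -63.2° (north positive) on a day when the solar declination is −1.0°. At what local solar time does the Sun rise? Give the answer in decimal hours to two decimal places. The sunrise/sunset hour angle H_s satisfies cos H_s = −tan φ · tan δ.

cos H_s = −tan(-63.2°) · tan(-1.0°) = -0.0346, so H_s = arccos(-0.0346) = 91.98°.
Sunrise is at 12 − H_s/15 = 12 − 6.132 = 5.868 h local solar time.

5.87 h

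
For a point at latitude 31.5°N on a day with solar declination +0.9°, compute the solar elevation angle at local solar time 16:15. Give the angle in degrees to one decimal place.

Hour angle H = 15° × (16.25 − 12) = 63.75°.
cos θ_z = sin φ sin δ + cos φ cos δ cos H = (0.5225)(0.0157) + (0.8526)(0.9999)(0.4423) = 0.3853.
θ_z = arccos(0.3853) = 67.34°, so the elevation is 90° − 67.34° = 22.66°.

22.7°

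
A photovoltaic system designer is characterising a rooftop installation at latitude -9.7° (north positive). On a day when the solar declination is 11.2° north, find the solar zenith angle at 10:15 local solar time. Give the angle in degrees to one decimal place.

Hour angle H = 15° × (10.25 − 12) = -26.25°.
cos θ_z = sin(-9.7°) sin(11.2°) + cos(-9.7°) cos(11.2°) cos(-26.25°) = -0.0327 + 0.8672 = 0.8345.
θ_z = arccos(0.8345) = 33.44°.

33.4°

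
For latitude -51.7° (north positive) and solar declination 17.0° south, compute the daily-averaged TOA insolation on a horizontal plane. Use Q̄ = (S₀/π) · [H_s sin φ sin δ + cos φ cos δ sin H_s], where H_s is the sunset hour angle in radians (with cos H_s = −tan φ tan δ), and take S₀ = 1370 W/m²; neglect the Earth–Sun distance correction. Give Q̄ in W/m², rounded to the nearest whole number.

The sunset hour angle satisfies cos H_s = −tan φ tan δ = -0.3871, giving H_s = 112.77°. In radians, H_s = 1.9682.
H_s sin φ sin δ = 1.9682 × -0.7848 × -0.2924 = 0.4517.
cos φ cos δ sin H_s = 0.6198 × 0.9563 × 0.9221 = 0.5465.
Q̄ = (1370/π) × (0.4517 + 0.5465) = 436.08 × 0.9982 = 435.30 W/m².

435 W/m²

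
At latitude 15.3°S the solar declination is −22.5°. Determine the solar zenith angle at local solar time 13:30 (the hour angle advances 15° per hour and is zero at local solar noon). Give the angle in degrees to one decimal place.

Hour angle H = 15° × (13.5 − 12) = 22.50°.
With φ = -15.3°, δ = -22.5°, H = 22.50°: sin φ sin δ = 0.1010, cos φ cos δ cos H = 0.8233, so cos θ_z = 0.9243.
θ_z = arccos(0.9243) = 22.44°.

22.4°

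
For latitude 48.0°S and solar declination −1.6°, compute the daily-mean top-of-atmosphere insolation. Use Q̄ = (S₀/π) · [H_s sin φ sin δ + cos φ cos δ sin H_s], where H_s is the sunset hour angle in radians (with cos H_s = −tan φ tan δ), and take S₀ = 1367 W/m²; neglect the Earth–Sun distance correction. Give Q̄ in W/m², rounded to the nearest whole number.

The sunset hour angle satisfies cos H_s = −tan φ tan δ = -0.0310, giving H_s = 91.78°. In radians, H_s = 1.6019.
H_s sin φ sin δ = 1.6019 × -0.7431 × -0.0279 = 0.0332.
cos φ cos δ sin H_s = 0.6691 × 0.9996 × 0.9995 = 0.6685.
Q̄ = (1367/π) × (0.0332 + 0.6685) = 435.13 × 0.7017 = 305.33 W/m².

305 W/m²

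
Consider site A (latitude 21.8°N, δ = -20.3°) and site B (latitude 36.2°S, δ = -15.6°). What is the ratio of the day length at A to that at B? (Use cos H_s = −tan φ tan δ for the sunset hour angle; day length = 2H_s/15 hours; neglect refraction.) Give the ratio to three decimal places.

A: H_s = arccos(−tan 21.8° · tan -20.3°) = 81.49°, so 2H_s/15 = 10.8653 h.
B: H_s = arccos(−tan -36.2° · tan -15.6°) = 101.79°, so 2H_s/15 = 13.5720 h.
Ratio A/B = 10.8653 / 13.5720 = 0.8006.

0.801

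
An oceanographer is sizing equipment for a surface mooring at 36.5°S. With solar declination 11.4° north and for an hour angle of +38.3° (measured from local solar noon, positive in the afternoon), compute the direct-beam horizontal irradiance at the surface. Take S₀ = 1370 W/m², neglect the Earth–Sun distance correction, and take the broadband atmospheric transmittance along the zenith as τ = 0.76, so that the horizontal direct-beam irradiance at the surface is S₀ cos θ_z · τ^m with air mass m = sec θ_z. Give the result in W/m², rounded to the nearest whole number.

cos θ_z = sin(-36.5°) sin(11.4°) + cos(-36.5°) cos(11.4°) cos(38.30°) = -0.1176 + 0.6184 = 0.5008.
Air mass m = 1/cos θ_z = 1/0.5008 = 1.997; τ^m = 0.76^1.997 = 0.5781.
Surface direct beam = 1370 × 0.5008 × 0.5781 = 396.63 W/m².

397 W/m²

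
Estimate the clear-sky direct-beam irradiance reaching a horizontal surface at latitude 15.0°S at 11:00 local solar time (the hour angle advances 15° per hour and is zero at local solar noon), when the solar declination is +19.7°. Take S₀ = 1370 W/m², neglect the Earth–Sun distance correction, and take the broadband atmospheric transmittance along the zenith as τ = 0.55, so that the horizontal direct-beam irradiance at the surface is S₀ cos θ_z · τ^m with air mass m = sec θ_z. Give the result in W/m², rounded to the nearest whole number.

509 W/m²

Hour angle H = 15° × (11 − 12) = -15.00°.
cos θ_z = sin φ sin δ + cos φ cos δ cos H = (-0.2588)(0.3371) + (0.9659)(0.9415)(0.9659) = 0.7911.
Air mass m = 1/cos θ_z = 1/0.7911 = 1.264; τ^m = 0.55^1.264 = 0.4697.
Surface direct beam = 1370 × 0.7911 × 0.4697 = 509.06 W/m².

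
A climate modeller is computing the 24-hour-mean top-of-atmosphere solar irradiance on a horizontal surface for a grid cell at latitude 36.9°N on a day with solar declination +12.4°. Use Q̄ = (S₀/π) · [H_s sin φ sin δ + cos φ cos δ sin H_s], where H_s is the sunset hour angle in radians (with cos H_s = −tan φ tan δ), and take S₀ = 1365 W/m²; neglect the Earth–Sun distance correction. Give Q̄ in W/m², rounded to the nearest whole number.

The sunset hour angle satisfies cos H_s = −tan φ tan δ = -0.1651, giving H_s = 99.50°. In radians, H_s = 1.7366.
H_s sin φ sin δ = 1.7366 × 0.6004 × 0.2147 = 0.2239.
cos φ cos δ sin H_s = 0.7997 × 0.9767 × 0.9863 = 0.7704.
Q̄ = (1365/π) × (0.2239 + 0.7704) = 434.49 × 0.9943 = 432.01 W/m².

432 W/m²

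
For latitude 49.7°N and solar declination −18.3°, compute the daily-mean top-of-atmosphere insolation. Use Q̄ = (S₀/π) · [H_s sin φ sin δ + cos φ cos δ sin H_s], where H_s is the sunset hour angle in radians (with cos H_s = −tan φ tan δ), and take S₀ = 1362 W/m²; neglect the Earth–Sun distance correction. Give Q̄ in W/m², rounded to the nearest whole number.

cos H_s = −tan(49.7°) · tan(-18.3°) = 0.3900, so H_s = arccos(0.3900) = 67.05°. In radians, H_s = 1.1702.
H_s sin φ sin δ = 1.1702 × 0.7627 × -0.3140 = -0.2802.
cos φ cos δ sin H_s = 0.6468 × 0.9494 × 0.9208 = 0.5654.
Q̄ = (1362/π) × (-0.2802 + 0.5654) = 433.54 × 0.2852 = 123.65 W/m².

124 W/m²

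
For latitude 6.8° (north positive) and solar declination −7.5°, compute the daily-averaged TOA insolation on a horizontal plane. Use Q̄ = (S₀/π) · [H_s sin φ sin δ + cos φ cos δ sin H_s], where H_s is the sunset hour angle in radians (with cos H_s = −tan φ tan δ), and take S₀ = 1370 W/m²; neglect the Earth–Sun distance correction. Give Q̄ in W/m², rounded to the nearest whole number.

419 W/m²

The sunset hour angle satisfies cos H_s = −tan φ tan δ = 0.0157, giving H_s = 89.10°. In radians, H_s = 1.5551.
H_s sin φ sin δ = 1.5551 × 0.1184 × -0.1305 = -0.0240.
cos φ cos δ sin H_s = 0.9930 × 0.9914 × 0.9999 = 0.9844.
Q̄ = (1370/π) × (-0.0240 + 0.9844) = 436.08 × 0.9604 = 418.81 W/m².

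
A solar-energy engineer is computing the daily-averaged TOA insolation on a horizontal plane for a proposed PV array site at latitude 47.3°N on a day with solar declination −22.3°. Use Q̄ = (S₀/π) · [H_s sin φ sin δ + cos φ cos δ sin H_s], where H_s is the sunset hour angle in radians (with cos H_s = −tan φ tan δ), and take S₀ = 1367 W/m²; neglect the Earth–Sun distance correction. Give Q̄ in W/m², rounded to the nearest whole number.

110 W/m²

cos H_s = −tan(47.3°) · tan(-22.3°) = 0.4445, so H_s = arccos(0.4445) = 63.61°. In radians, H_s = 1.1102.
H_s sin φ sin δ = 1.1102 × 0.7349 × -0.3795 = -0.3096.
cos φ cos δ sin H_s = 0.6782 × 0.9252 × 0.8958 = 0.5621.
Q̄ = (1367/π) × (-0.3096 + 0.5621) = 435.13 × 0.2525 = 109.87 W/m².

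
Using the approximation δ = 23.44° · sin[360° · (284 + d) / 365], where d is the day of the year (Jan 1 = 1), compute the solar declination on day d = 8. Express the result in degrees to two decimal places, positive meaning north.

360 × (284 + 8) / 365 = 288.000°; sin(288.000°) = -0.9511.
δ = 23.44 × -0.9511 = -22.294° ≈ -22.29°.

-22.29°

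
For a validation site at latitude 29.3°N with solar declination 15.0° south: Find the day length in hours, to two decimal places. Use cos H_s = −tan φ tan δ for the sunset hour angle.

−tan φ tan δ = −(0.5612)(-0.2679) = 0.1503; H_s = arccos(0.1503) = 81.36°.
Day length = 2 H_s / 15° h⁻¹ = 162.72° / 15 = 10.848 h.

10.85 hours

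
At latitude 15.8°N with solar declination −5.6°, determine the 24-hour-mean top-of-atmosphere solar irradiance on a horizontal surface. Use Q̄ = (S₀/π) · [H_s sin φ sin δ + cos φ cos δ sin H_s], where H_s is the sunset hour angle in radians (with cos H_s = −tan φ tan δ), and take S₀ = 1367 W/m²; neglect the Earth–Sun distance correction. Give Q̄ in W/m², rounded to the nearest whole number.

399 W/m²

−tan φ tan δ = −(0.2830)(-0.0981) = 0.0278; H_s = arccos(0.0278) = 88.41°. In radians, H_s = 1.5430.
H_s sin φ sin δ = 1.5430 × 0.2723 × -0.0976 = -0.0410.
cos φ cos δ sin H_s = 0.9622 × 0.9952 × 0.9996 = 0.9572.
Q̄ = (1367/π) × (-0.0410 + 0.9572) = 435.13 × 0.9162 = 398.67 W/m².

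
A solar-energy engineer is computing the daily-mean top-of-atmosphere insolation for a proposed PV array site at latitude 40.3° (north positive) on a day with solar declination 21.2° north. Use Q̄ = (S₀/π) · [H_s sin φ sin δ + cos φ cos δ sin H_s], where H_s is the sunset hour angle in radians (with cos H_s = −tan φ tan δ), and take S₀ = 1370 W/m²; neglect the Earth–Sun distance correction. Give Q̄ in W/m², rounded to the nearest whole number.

The sunset hour angle satisfies cos H_s = −tan φ tan δ = -0.3289, giving H_s = 109.20°. In radians, H_s = 1.9059.
H_s sin φ sin δ = 1.9059 × 0.6468 × 0.3616 = 0.4458.
cos φ cos δ sin H_s = 0.7627 × 0.9323 × 0.9444 = 0.6715.
Q̄ = (1370/π) × (0.4458 + 0.6715) = 436.08 × 1.1173 = 487.23 W/m².

487 W/m²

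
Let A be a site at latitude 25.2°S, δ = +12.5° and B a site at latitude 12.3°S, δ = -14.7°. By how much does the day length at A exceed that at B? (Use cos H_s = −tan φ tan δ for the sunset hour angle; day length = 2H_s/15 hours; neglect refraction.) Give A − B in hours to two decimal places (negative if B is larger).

A: H_s = arccos(−tan -25.2° · tan 12.5°) = 84.01°, so 2H_s/15 = 11.2013 h.
B: H_s = arccos(−tan -12.3° · tan -14.7°) = 93.28°, so 2H_s/15 = 12.4373 h.
A − B = 11.2013 − 12.4373 = -1.2360 h.

-1.24 h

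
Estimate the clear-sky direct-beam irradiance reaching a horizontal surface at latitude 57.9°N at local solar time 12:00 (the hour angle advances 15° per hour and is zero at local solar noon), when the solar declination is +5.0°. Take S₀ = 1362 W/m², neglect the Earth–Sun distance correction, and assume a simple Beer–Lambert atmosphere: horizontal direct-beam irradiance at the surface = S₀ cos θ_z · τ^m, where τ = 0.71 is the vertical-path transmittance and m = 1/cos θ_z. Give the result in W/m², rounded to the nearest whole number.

Hour angle H = 15° × (12 − 12) = 0.00°.
cos θ_z = sin(57.9°) sin(5.0°) + cos(57.9°) cos(5.0°) cos(0.00°) = 0.0738 + 0.5294 = 0.6032.
Air mass m = 1/cos θ_z = 1/0.6032 = 1.658; τ^m = 0.71^1.658 = 0.5667.
Surface direct beam = 1362 × 0.6032 × 0.5667 = 465.58 W/m².

466 W/m²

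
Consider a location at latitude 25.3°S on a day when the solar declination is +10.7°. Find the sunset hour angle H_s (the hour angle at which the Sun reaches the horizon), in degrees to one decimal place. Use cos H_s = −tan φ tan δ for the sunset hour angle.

cos H_s = −tan(-25.3°) · tan(10.7°) = 0.0893, so H_s = arccos(0.0893) = 84.88°.

84.9°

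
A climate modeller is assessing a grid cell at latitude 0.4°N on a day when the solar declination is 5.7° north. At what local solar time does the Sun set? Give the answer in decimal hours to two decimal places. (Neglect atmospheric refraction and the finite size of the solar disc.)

18.00 h

−tan φ tan δ = −(0.0070)(0.0998) = -0.0007; H_s = arccos(-0.0007) = 90.04°.
Sunset is at 12 + H_s/15 = 12 + 6.003 = 18.003 h local solar time.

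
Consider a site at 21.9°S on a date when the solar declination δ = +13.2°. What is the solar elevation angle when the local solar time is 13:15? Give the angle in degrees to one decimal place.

Hour angle H = 15° × (13.25 − 12) = 18.75°.
cos θ_z = sin(-21.9°) sin(13.2°) + cos(-21.9°) cos(13.2°) cos(18.75°) = -0.0852 + 0.8554 = 0.7702.
θ_z = arccos(0.7702) = 39.63°, so the elevation is 90° − 39.63° = 50.37°.

50.4°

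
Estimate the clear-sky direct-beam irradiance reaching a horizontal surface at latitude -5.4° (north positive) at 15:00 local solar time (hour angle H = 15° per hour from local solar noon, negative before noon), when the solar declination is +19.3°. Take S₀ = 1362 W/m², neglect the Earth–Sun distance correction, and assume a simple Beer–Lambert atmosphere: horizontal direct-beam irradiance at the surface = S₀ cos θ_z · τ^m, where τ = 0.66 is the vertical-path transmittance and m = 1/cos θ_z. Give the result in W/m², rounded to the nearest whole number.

448 W/m²

Hour angle H = 15° × (15 − 12) = 45.00°.
cos θ_z = sin φ sin δ + cos φ cos δ cos H = (-0.0941)(0.3305) + (0.9956)(0.9438)(0.7071) = 0.6333.
Air mass m = 1/cos θ_z = 1/0.6333 = 1.579; τ^m = 0.66^1.579 = 0.5189.
Surface direct beam = 1362 × 0.6333 × 0.5189 = 447.58 W/m².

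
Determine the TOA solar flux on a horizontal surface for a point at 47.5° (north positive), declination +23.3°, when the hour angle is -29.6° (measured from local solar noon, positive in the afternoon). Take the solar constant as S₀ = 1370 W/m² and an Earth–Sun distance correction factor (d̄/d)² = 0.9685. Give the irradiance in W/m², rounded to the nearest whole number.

1103 W/m²

cos θ_z = sin φ sin δ + cos φ cos δ cos H = (0.7373)(0.3955) + (0.6756)(0.9184)(0.8695) = 0.8311.
Top-of-atmosphere irradiance = S₀ (d̄/d)² cos θ_z = 1370 × 0.9685 × 0.8311 = 1102.74 W/m².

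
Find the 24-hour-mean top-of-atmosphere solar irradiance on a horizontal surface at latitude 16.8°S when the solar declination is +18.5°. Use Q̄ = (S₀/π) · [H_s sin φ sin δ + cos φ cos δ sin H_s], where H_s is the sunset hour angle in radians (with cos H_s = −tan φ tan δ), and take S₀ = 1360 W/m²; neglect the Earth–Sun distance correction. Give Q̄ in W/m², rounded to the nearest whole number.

333 W/m²

The sunset hour angle satisfies cos H_s = −tan φ tan δ = 0.1010, giving H_s = 84.20°. In radians, H_s = 1.4696.
H_s sin φ sin δ = 1.4696 × -0.2890 × 0.3173 = -0.1348.
cos φ cos δ sin H_s = 0.9573 × 0.9483 × 0.9949 = 0.9032.
Q̄ = (1360/π) × (-0.1348 + 0.9032) = 432.90 × 0.7684 = 332.64 W/m².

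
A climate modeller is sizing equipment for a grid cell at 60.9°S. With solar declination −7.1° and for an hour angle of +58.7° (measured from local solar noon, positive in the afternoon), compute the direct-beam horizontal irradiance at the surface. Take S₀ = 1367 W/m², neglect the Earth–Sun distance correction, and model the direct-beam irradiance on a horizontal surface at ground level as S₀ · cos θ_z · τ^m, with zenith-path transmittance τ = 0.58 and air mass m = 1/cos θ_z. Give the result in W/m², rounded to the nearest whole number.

With φ = -60.9°, δ = -7.1°, H = 58.70°: sin φ sin δ = 0.1080, cos φ cos δ cos H = 0.2507, so cos θ_z = 0.3587.
Air mass m = 1/cos θ_z = 1/0.3587 = 2.788; τ^m = 0.58^2.788 = 0.2190.
Surface direct beam = 1367 × 0.3587 × 0.2190 = 107.39 W/m².

107 W/m²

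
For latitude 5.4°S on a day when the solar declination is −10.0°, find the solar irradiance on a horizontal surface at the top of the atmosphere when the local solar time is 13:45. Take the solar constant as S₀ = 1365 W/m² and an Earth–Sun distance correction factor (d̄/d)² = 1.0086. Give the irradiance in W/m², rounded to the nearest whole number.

1233 W/m²

Hour angle H = 15° × (13.75 − 12) = 26.25°.
cos θ_z = sin(-5.4°) sin(-10.0°) + cos(-5.4°) cos(-10.0°) cos(26.25°) = 0.0163 + 0.8793 = 0.8956.
Top-of-atmosphere irradiance = S₀ (d̄/d)² cos θ_z = 1365 × 1.0086 × 0.8956 = 1233.01 W/m².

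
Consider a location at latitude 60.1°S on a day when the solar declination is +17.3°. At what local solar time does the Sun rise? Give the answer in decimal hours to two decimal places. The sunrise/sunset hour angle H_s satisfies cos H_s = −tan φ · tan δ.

8.19 h

The sunset hour angle satisfies cos H_s = −tan φ tan δ = 0.5417, giving H_s = 57.20°.
Sunrise is at 12 − H_s/15 = 12 − 3.813 = 8.187 h local solar time.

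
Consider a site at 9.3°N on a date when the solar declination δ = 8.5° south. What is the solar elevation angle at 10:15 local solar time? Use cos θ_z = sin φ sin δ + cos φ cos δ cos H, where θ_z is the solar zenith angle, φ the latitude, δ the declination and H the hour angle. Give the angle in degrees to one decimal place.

58.4°

Hour angle H = 15° × (10.25 − 12) = -26.25°.
cos θ_z = sin φ sin δ + cos φ cos δ cos H = (0.1616)(-0.1478) + (0.9869)(0.9890)(0.8969) = 0.8515.
θ_z = arccos(0.8515) = 31.62°, so the elevation is 90° − 31.62° = 58.38°.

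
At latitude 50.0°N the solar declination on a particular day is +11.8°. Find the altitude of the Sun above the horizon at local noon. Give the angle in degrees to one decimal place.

51.8°

At local solar noon the hour angle is zero, so the elevation is 90° − |φ − δ| = 90° − |50.0° − (11.8°)| = 90° − 38.2° = 51.8°.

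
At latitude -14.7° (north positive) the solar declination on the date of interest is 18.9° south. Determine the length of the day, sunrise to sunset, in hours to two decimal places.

−tan φ tan δ = −(-0.2623)(-0.3424) = -0.0898; H_s = arccos(-0.0898) = 95.15°.
Day length = 2 H_s / 15° h⁻¹ = 190.30° / 15 = 12.687 h.

12.69 hours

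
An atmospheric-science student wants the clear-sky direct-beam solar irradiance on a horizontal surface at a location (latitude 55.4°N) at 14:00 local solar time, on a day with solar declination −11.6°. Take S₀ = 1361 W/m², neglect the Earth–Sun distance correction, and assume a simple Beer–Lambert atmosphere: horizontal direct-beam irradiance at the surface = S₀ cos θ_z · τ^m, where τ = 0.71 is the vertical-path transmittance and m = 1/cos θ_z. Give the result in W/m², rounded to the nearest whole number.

146 W/m²

Hour angle H = 15° × (14 − 12) = 30.00°.
cos θ_z = sin(55.4°) sin(-11.6°) + cos(55.4°) cos(-11.6°) cos(30.00°) = -0.1655 + 0.4817 = 0.3162.
Air mass m = 1/cos θ_z = 1/0.3162 = 3.163; τ^m = 0.71^3.163 = 0.3385.
Surface direct beam = 1361 × 0.3162 × 0.3385 = 145.67 W/m².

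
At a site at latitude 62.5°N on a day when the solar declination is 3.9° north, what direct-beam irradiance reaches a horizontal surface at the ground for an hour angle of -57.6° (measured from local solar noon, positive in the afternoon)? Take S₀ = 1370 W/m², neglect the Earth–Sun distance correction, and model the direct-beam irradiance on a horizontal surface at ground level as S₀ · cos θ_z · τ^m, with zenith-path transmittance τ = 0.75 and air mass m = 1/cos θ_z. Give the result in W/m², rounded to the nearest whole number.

cos θ_z = sin φ sin δ + cos φ cos δ cos H = (0.8870)(0.0680) + (0.4617)(0.9977)(0.5358) = 0.3071.
Air mass m = 1/cos θ_z = 1/0.3071 = 3.256; τ^m = 0.75^3.256 = 0.3919.
Surface direct beam = 1370 × 0.3071 × 0.3919 = 164.88 W/m².

165 W/m²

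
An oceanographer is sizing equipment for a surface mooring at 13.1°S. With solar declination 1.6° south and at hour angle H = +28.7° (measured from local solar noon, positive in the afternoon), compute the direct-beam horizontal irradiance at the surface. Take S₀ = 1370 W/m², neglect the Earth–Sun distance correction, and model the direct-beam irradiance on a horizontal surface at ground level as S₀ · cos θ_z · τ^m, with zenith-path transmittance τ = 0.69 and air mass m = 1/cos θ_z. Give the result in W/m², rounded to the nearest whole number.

cos θ_z = sin(-13.1°) sin(-1.6°) + cos(-13.1°) cos(-1.6°) cos(28.70°) = 0.0063 + 0.8540 = 0.8603.
Air mass m = 1/cos θ_z = 1/0.8603 = 1.162; τ^m = 0.69^1.162 = 0.6497.
Surface direct beam = 1370 × 0.8603 × 0.6497 = 765.74 W/m².

766 W/m²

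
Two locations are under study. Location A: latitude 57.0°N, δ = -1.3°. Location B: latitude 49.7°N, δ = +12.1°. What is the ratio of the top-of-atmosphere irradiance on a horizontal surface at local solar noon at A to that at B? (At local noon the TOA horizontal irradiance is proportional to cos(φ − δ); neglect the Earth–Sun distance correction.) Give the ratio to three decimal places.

0.663

A: cos θ_z = cos(57.0° − (-1.3°)) = 0.5255.
B: cos θ_z = cos(49.7° − (12.1°)) = 0.7923.
Ratio A/B = 0.5255 / 0.7923 = 0.6633.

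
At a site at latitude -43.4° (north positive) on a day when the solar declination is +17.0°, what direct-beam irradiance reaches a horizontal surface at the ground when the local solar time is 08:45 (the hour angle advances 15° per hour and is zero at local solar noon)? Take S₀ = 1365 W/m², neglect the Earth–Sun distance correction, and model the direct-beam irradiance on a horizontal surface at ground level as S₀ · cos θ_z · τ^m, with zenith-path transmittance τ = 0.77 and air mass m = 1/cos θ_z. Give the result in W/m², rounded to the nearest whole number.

Hour angle H = 15° × (8.75 − 12) = -48.75°.
cos θ_z = sin φ sin δ + cos φ cos δ cos H = (-0.6871)(0.2924) + (0.7266)(0.9563)(0.6593) = 0.2572.
Air mass m = 1/cos θ_z = 1/0.2572 = 3.888; τ^m = 0.77^3.888 = 0.3620.
Surface direct beam = 1365 × 0.2572 × 0.3620 = 127.09 W/m².

127 W/m²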